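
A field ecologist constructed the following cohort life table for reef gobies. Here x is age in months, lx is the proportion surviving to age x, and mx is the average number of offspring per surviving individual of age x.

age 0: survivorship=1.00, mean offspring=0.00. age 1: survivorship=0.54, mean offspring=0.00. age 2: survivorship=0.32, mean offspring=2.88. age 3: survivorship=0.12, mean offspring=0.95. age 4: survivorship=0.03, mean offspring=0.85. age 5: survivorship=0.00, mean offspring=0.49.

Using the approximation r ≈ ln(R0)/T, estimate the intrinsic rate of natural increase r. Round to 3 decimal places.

R0 = Σ lx·mx = 0 + 0 + 0.9216 + 0.114 + 0.0255 + 0 = 1.0611
Σ x·lx·mx = 2.2872; T = 2.2872/1.0611 = 2.1555…
r ≈ ln(R0)/T = ln(1.0611)/2.1555… = 0.02751… → 0.028

0.028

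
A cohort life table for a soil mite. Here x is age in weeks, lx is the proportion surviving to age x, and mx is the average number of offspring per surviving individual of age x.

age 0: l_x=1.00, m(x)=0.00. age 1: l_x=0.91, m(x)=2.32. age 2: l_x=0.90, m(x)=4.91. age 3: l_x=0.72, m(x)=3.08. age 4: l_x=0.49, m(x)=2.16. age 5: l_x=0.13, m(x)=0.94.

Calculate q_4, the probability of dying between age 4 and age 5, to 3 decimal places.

0.735

q_4 = (l_4 − l_5) / l_4 = (0.49 − 0.13) / 0.49
     = 0.36 / 0.49 = 0.734694… → 0.735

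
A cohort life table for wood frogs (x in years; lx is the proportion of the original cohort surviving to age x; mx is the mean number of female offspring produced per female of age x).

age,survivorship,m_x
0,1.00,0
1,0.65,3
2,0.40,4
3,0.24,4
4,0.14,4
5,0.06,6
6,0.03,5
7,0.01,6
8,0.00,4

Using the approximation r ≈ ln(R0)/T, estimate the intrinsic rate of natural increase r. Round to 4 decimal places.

0.7286

R0 = Σ lx·mx = 0 + 1.95 + 1.6 + 0.96 + 0.56 + 0.36 + 0.15 + 0.06 + 0 = 5.64
Σ x·lx·mx = 13.39; T = 13.39/5.64 = 2.37411…
r ≈ ln(R0)/T = ln(5.64)/2.37411… = 0.728644… → 0.7286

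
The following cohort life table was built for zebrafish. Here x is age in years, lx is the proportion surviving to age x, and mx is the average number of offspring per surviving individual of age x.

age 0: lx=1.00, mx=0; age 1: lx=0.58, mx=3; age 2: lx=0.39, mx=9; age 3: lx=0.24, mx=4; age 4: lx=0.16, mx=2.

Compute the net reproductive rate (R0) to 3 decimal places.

lx·mx by age: 0, 1.74, 3.51, 0.96, 0.32
R0 = Σ lx·mx = 6.53 → 6.530

6.530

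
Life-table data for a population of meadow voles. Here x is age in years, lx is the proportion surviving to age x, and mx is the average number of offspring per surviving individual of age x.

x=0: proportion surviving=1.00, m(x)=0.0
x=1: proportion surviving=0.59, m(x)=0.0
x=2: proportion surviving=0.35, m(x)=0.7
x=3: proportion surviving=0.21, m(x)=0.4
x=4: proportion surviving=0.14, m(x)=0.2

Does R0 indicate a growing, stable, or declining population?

declining

R0 = Σ lx·mx = 0 + 0 + 0.245 + 0.084 + 0.028 = 0.357
R0 < 1, so the population is declining.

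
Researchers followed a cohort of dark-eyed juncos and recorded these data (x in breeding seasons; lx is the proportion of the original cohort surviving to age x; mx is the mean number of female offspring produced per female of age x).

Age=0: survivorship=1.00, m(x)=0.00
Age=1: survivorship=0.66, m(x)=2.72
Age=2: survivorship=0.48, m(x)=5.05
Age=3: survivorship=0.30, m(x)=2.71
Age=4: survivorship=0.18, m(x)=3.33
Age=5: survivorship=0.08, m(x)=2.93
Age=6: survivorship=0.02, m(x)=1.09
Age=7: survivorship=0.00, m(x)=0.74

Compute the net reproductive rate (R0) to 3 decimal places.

5.888

lx·mx by age: 0, 1.7952, 2.424, 0.813, 0.5994, 0.2344, 0.0218, 0
R0 = Σ lx·mx = 5.8878 → 5.888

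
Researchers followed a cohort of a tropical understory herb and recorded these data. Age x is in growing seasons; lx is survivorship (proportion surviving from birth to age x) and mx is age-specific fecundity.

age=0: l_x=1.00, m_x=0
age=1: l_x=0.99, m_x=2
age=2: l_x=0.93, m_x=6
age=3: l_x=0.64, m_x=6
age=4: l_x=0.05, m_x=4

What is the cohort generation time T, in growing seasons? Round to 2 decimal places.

2.19

lx·mx: 0, 1.98, 5.58, 3.84, 0.2 → R0 = 11.6
x·lx·mx: 0, 1.98, 11.16, 11.52, 0.8 → Σ = 25.46
T = 25.46 / 11.6 = 2.194828… → 2.19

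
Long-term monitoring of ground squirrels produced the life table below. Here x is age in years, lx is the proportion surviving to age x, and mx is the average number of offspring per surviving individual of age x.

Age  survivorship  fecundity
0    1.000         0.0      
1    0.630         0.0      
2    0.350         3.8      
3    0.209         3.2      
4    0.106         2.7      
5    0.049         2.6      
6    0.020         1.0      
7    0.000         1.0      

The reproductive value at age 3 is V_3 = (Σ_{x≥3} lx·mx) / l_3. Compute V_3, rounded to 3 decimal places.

5.275

lx·mx for x ≥ 3: 0.6688, 0.2862, 0.1274, 0.02, 0 → sum = 1.1024
V_3 = 1.1024 / l_3 = 1.1024 / 0.209 = 5.274641… → 5.275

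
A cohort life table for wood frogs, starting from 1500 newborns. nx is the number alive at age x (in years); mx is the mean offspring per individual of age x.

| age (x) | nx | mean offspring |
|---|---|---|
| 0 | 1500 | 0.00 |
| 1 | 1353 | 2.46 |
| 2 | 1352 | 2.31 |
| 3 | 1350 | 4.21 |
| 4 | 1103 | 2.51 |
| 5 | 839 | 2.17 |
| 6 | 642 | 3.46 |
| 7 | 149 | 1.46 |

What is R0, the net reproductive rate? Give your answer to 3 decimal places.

12.775

lx = nx/n0 = nx/1500: 1, 0.902, 0.90133…, 0.9, 0.73533…, 0.55933…, 0.428, 0.09933…
lx·mx by age: 0, 2.21892, 2.08208…, 3.789, 1.845687…, 1.213753…, 1.48088, 0.145027…
R0 = Σ lx·mx = 12.775347… → 12.775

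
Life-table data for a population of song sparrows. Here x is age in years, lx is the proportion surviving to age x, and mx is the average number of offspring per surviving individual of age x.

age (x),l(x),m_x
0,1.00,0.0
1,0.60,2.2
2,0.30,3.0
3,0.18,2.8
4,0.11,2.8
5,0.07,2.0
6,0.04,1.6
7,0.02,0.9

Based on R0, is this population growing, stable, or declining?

R0 = Σ lx·mx = 0 + 1.32 + 0.9 + 0.504 + 0.308 + 0.14 + 0.064 + 0.018 = 3.254
R0 > 1, so the population is growing.

growing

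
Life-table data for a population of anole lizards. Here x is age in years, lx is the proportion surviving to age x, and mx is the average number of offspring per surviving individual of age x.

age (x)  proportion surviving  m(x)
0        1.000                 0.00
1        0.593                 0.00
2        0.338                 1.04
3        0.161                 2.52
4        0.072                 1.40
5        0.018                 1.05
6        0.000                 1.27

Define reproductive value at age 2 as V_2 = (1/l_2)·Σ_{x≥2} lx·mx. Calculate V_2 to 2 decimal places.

2.59

lx·mx for x ≥ 2: 0.35152, 0.40572, 0.1008, 0.0189, 0 → sum = 0.87694
V_2 = 0.87694 / l_2 = 0.87694 / 0.338 = 2.594497… → 2.59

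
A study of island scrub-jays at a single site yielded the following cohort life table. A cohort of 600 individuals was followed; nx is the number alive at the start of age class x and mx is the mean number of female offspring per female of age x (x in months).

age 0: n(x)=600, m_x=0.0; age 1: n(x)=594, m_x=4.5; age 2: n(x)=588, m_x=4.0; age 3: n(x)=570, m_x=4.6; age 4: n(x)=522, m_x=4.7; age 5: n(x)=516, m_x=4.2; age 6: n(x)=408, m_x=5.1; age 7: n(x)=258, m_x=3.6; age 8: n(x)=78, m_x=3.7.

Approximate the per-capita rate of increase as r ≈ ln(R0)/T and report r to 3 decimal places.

0.886

lx = nx/n0 = nx/600: 1, 0.99, 0.98, 0.95, 0.87, 0.86, 0.68, 0.43, 0.13
R0 = Σ lx·mx = 0 + 4.455 + 3.92 + 4.37 + 4.089 + 3.612 + 3.468 + 1.548 + 0.481 = 25.943
Σ x·lx·mx = 95.313; T = 95.313/25.943 = 3.67394…
r ≈ ln(R0)/T = ln(25.943)/3.67394… = 0.88622… → 0.886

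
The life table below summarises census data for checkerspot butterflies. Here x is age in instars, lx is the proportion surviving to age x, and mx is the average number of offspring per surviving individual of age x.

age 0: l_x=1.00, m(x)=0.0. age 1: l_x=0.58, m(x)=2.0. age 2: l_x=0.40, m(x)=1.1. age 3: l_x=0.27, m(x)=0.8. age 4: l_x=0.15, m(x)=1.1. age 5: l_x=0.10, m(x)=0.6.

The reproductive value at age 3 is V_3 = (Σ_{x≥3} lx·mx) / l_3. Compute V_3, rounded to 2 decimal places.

lx·mx for x ≥ 3: 0.216, 0.165, 0.06 → sum = 0.441
V_3 = 0.441 / l_3 = 0.441 / 0.27 = 1.633333… → 1.63

1.63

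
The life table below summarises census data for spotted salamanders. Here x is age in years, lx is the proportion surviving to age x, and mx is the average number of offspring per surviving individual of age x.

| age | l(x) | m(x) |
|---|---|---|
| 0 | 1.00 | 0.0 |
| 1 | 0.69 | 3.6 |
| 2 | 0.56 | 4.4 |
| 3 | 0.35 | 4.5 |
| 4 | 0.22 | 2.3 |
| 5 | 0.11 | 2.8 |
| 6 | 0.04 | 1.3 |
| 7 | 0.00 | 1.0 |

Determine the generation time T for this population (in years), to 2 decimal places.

2.17

lx·mx: 0, 2.484, 2.464, 1.575, 0.506, 0.308, 0.052, 0 → R0 = 7.389
x·lx·mx: 0, 2.484, 4.928, 4.725, 2.024, 1.54, 0.312, 0 → Σ = 16.013
T = 16.013 / 7.389 = 2.16714… → 2.17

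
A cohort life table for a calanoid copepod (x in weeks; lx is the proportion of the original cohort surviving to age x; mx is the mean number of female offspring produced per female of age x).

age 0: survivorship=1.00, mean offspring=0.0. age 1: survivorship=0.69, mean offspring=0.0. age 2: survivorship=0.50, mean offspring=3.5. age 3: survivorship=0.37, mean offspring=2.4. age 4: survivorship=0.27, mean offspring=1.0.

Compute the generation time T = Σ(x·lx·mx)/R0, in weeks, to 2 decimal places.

lx·mx: 0, 0, 1.75, 0.888, 0.27 → R0 = 2.908
x·lx·mx: 0, 0, 3.5, 2.664, 1.08 → Σ = 7.244
T = 7.244 / 2.908 = 2.491059… → 2.49

2.49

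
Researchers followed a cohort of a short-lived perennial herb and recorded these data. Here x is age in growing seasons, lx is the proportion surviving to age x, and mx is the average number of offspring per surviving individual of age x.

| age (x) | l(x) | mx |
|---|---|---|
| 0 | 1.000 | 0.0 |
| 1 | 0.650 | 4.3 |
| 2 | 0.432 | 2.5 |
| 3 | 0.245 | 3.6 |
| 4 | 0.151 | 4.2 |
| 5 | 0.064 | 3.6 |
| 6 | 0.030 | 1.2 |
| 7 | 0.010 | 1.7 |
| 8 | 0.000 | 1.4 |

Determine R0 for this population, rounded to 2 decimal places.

5.67

lx·mx by age: 0, 2.795, 1.08, 0.882, 0.6342, 0.2304, 0.036, 0.017, 0
R0 = Σ lx·mx = 5.6746 → 5.67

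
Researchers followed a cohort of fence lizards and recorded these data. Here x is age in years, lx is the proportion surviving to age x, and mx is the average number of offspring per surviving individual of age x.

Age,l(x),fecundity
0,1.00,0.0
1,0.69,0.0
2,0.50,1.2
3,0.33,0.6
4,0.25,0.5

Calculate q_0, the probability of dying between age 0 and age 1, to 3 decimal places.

0.310

q_0 = (l_0 − l_1) / l_0 = (1 − 0.69) / 1
     = 0.31 / 1 = 0.31 → 0.310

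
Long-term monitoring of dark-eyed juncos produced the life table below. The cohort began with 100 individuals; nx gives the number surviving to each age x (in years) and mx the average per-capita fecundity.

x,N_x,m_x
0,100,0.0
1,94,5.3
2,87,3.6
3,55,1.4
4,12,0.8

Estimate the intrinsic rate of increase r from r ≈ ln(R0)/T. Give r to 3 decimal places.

1.414

lx = nx/n0 = nx/100: 1, 0.94, 0.87, 0.55, 0.12
R0 = Σ lx·mx = 0 + 4.982 + 3.132 + 0.77 + 0.096 = 8.98
Σ x·lx·mx = 13.94; T = 13.94/8.98 = 1.55234…
r ≈ ln(R0)/T = ln(8.98)/1.55234… = 1.414… → 1.414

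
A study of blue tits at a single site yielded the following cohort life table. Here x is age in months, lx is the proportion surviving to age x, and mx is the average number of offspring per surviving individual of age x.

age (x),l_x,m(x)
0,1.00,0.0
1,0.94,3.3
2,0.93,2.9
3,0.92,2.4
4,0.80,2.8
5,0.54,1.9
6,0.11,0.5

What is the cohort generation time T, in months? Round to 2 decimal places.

2.61

lx·mx: 0, 3.102, 2.697, 2.208, 2.24, 1.026, 0.055 → R0 = 11.328
x·lx·mx: 0, 3.102, 5.394, 6.624, 8.96, 5.13, 0.33 → Σ = 29.54
T = 29.54 / 11.328 = 2.607698… → 2.61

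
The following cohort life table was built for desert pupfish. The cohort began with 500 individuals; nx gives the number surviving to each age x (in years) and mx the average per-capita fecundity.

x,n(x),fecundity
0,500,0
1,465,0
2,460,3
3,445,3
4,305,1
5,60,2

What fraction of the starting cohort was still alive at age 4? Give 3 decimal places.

l_4 = n_4/n_0 = 305/500 = 0.61 → 0.610

0.610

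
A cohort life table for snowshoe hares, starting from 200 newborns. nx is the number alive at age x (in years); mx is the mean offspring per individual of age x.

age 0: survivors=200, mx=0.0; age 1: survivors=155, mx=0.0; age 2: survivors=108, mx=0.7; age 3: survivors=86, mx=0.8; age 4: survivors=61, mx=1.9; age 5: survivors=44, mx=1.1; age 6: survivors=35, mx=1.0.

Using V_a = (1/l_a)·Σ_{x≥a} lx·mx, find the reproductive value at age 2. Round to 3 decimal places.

3.182

lx = nx/n0 = nx/200: 1, 0.775, 0.54, 0.43, 0.305, 0.22, 0.175
lx·mx for x ≥ 2: 0.378, 0.344, 0.5795, 0.242, 0.175 → sum = 1.7185
V_2 = 1.7185 / l_2 = 1.7185 / 0.54 = 3.182407… → 3.182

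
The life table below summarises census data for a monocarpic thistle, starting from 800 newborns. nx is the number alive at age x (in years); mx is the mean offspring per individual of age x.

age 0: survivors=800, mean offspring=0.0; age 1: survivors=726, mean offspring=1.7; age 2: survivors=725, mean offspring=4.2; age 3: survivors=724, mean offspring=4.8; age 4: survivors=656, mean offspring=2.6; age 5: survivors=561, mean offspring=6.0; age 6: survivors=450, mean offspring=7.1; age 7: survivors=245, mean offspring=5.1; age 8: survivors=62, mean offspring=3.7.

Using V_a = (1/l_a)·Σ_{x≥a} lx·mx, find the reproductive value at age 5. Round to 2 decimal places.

14.33

lx = nx/n0 = nx/800: 1, 0.9075, 0.90625, 0.905, 0.82, 0.70125, 0.5625, 0.30625, 0.0775
lx·mx for x ≥ 5: 4.2075, 3.99375, 1.561875, 0.28675 → sum = 10.049875
V_5 = 10.049875 / l_5 = 10.049875 / 0.70125 = 14.331373… → 14.33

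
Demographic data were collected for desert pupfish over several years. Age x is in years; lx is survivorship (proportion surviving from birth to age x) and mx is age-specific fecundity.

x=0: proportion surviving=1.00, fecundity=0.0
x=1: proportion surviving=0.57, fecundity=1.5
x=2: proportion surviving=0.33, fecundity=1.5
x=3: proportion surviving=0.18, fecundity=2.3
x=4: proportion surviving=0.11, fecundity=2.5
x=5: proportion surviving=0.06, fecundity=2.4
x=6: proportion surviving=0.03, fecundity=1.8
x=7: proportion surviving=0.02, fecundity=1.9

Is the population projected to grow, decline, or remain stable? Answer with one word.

R0 = Σ lx·mx = 0 + 0.855 + 0.495 + 0.414 + 0.275 + 0.144 + 0.054 + 0.038 = 2.275
R0 > 1, so the population is growing.

growing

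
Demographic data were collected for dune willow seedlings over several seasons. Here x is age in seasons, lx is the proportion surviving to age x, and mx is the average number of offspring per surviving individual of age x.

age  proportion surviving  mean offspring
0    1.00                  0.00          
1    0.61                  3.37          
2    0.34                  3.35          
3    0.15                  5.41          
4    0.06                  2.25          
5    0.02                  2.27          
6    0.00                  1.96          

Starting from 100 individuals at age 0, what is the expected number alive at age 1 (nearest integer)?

Expected survivors = N0 · l_1 = 100 × 0.61 = 61 → 61

61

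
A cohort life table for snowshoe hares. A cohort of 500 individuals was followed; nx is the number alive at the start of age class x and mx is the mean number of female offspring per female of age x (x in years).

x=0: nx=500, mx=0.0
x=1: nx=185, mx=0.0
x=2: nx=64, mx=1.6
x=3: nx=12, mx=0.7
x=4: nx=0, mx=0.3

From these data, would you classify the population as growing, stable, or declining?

declining

lx = nx/n0 = nx/500: 1, 0.37, 0.128, 0.024, 0
R0 = Σ lx·mx = 0 + 0 + 0.2048 + 0.0168 + 0 = 0.2216
R0 < 1, so the population is declining.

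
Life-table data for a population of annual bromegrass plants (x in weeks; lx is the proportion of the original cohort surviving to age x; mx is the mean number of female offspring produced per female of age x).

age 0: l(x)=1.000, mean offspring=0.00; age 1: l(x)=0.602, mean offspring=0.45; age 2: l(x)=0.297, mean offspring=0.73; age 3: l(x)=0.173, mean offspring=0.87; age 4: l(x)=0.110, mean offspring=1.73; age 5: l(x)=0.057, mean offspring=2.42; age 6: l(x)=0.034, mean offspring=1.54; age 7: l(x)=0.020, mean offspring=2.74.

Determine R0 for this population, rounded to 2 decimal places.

lx·mx by age: 0, 0.2709, 0.21681, 0.15051, 0.1903, 0.13794, 0.05236, 0.0548
R0 = Σ lx·mx = 1.07362 → 1.07

1.07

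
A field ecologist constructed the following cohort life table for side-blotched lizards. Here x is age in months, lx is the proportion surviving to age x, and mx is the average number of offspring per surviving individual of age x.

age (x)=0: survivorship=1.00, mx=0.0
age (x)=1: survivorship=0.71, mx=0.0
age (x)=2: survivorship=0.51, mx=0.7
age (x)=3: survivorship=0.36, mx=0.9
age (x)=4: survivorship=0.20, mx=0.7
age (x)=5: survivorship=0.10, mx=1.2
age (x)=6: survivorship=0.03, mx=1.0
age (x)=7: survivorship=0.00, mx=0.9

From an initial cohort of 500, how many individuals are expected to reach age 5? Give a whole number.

Expected survivors = N0 · l_5 = 500 × 0.10 = 50 → 50

50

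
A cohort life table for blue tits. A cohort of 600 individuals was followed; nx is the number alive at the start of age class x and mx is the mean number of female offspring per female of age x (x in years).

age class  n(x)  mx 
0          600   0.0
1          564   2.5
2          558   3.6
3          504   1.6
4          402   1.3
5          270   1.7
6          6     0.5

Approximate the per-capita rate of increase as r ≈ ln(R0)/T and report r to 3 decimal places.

lx = nx/n0 = nx/600: 1, 0.94, 0.93, 0.84, 0.67, 0.45, 0.01
R0 = Σ lx·mx = 0 + 2.35 + 3.348 + 1.344 + 0.871 + 0.765 + 0.005 = 8.683
Σ x·lx·mx = 20.417; T = 20.417/8.683 = 2.35138…
r ≈ ln(R0)/T = ln(8.683)/2.35138… = 0.91919… → 0.919

0.919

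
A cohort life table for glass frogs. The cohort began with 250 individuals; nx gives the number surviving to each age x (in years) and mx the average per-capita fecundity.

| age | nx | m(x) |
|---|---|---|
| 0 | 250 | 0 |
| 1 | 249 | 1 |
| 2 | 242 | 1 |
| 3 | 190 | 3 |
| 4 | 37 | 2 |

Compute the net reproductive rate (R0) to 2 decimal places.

4.54

lx = nx/n0 = nx/250: 1, 0.996, 0.968, 0.76, 0.148
lx·mx by age: 0, 0.996, 0.968, 2.28, 0.296
R0 = Σ lx·mx = 4.54 → 4.54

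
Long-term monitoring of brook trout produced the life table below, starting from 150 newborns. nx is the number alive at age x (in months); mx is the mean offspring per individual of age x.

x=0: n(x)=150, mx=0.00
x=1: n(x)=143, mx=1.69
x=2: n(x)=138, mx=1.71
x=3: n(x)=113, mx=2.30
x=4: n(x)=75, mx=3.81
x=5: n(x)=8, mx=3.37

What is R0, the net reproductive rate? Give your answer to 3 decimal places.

lx = nx/n0 = nx/150: 1, 0.95333…, 0.92, 0.75333…, 0.5, 0.05333…
lx·mx by age: 0, 1.611133…, 1.5732, 1.732667…, 1.905, 0.179733…
R0 = Σ lx·mx = 7.001733… → 7.002

7.002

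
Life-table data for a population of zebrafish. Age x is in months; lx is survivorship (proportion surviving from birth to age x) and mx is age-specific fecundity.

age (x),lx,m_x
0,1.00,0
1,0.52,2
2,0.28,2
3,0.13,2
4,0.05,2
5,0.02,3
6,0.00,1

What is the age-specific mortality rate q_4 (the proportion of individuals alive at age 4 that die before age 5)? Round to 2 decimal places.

0.60

q_4 = (l_4 − l_5) / l_4 = (0.05 − 0.02) / 0.05
     = 0.03 / 0.05 = 0.6 → 0.60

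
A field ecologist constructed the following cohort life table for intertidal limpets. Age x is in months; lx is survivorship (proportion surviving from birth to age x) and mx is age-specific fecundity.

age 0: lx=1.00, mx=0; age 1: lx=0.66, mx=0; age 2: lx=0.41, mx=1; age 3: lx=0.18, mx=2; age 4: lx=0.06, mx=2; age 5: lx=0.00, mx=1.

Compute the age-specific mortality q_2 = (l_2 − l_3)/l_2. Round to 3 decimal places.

q_2 = (l_2 − l_3) / l_2 = (0.41 − 0.18) / 0.41
     = 0.23 / 0.41 = 0.560976… → 0.561

0.561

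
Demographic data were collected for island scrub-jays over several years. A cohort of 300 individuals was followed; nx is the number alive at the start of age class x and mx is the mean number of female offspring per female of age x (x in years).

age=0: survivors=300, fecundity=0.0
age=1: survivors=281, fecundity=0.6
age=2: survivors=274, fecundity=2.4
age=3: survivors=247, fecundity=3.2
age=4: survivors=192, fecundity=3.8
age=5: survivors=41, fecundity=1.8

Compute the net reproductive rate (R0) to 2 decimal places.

lx = nx/n0 = nx/300: 1, 0.93667…, 0.91333…, 0.82333…, 0.64, 0.13667…
lx·mx by age: 0, 0.562…, 2.192…, 2.634667…, 2.432, 0.246…
R0 = Σ lx·mx = 8.066667… → 8.07

8.07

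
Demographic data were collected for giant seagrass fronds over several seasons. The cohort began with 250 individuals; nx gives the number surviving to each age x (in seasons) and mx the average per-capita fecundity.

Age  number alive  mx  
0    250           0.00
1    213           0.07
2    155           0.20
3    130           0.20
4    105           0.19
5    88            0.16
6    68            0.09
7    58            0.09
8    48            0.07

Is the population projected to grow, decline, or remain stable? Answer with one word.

declining

lx = nx/n0 = nx/250: 1, 0.852, 0.62, 0.52, 0.42, 0.352, 0.272, 0.232, 0.192
R0 = Σ lx·mx = 0 + 0.05964 + 0.124 + 0.104 + 0.0798 + 0.05632 + 0.02448 + 0.02088 + 0.01344 = 0.48256
R0 < 1, so the population is declining.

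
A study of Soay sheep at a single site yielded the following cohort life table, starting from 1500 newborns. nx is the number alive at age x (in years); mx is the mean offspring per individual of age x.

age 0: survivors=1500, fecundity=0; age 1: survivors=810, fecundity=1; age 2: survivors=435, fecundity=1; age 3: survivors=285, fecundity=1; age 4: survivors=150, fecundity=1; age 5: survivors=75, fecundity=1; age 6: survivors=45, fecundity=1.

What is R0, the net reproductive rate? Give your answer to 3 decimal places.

1.200

lx = nx/n0 = nx/1500: 1, 0.54, 0.29, 0.19, 0.1, 0.05, 0.03
lx·mx by age: 0, 0.54, 0.29, 0.19, 0.1, 0.05, 0.03
R0 = Σ lx·mx = 1.2 → 1.200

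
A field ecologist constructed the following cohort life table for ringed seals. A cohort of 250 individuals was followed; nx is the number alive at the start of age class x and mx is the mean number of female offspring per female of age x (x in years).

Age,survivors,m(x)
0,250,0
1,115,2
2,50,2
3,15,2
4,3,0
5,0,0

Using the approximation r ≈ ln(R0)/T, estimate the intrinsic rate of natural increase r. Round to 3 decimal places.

lx = nx/n0 = nx/250: 1, 0.46, 0.2, 0.06, 0.012, 0
R0 = Σ lx·mx = 0 + 0.92 + 0.4 + 0.12 + 0 + 0 = 1.44
Σ x·lx·mx = 2.08; T = 2.08/1.44 = 1.44444…
r ≈ ln(R0)/T = ln(1.44)/1.44444… = 0.25245… → 0.252

0.252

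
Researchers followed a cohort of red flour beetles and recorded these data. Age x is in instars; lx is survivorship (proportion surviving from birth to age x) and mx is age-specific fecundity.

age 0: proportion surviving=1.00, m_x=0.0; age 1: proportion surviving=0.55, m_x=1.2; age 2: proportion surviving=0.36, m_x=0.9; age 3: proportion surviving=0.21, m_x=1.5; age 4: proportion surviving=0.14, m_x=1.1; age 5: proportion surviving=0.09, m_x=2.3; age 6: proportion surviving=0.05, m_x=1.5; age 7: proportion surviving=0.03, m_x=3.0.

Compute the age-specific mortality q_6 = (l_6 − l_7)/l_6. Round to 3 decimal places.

q_6 = (l_6 − l_7) / l_6 = (0.05 − 0.03) / 0.05
     = 0.02 / 0.05 = 0.4 → 0.400

0.400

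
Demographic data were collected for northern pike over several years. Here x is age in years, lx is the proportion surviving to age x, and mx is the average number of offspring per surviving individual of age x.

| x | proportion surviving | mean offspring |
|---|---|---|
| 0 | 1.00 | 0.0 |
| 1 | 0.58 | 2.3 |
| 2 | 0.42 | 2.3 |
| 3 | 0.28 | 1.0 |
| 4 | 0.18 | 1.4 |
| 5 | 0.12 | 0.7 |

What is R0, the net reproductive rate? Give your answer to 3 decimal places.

lx·mx by age: 0, 1.334, 0.966, 0.28, 0.252, 0.084
R0 = Σ lx·mx = 2.916 → 2.916

2.916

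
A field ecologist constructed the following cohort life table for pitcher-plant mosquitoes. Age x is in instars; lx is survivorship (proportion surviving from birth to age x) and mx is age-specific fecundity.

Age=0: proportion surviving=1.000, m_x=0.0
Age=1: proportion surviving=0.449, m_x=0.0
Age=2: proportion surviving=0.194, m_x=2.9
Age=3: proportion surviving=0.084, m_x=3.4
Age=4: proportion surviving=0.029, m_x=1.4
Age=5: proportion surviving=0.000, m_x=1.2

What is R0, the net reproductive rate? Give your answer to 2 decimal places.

lx·mx by age: 0, 0, 0.5626, 0.2856, 0.0406, 0
R0 = Σ lx·mx = 0.8888 → 0.89

0.89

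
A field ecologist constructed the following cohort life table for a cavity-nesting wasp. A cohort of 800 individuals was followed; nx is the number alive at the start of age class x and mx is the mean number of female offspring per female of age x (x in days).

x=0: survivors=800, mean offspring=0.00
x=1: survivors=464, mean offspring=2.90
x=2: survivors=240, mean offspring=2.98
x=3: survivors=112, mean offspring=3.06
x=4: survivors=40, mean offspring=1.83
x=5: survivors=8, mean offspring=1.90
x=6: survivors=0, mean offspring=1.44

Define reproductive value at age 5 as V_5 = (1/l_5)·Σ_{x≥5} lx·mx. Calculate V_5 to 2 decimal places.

lx = nx/n0 = nx/800: 1, 0.58, 0.3, 0.14, 0.05, 0.01, 0
lx·mx for x ≥ 5: 0.019, 0 → sum = 0.019
V_5 = 0.019 / l_5 = 0.019 / 0.01 = 1.9 → 1.90

1.90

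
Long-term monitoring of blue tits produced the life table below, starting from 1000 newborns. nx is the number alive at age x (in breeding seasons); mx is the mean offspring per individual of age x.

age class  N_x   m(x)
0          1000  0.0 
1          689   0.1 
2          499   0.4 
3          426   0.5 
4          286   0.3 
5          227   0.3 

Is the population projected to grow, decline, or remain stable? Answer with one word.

lx = nx/n0 = nx/1000: 1, 0.689, 0.499, 0.426, 0.286, 0.227
R0 = Σ lx·mx = 0 + 0.0689 + 0.1996 + 0.213 + 0.0858 + 0.0681 = 0.6354
R0 < 1, so the population is declining.

declining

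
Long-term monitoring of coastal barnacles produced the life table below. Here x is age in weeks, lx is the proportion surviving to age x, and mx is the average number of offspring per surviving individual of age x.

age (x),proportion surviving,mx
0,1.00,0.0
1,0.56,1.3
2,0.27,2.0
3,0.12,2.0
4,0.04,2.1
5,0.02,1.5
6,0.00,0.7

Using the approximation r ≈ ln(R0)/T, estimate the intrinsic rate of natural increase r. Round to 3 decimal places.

R0 = Σ lx·mx = 0 + 0.728 + 0.54 + 0.24 + 0.084 + 0.03 + 0 = 1.622
Σ x·lx·mx = 3.014; T = 3.014/1.622 = 1.8582…
r ≈ ln(R0)/T = ln(1.622)/1.8582… = 0.26028… → 0.260

0.260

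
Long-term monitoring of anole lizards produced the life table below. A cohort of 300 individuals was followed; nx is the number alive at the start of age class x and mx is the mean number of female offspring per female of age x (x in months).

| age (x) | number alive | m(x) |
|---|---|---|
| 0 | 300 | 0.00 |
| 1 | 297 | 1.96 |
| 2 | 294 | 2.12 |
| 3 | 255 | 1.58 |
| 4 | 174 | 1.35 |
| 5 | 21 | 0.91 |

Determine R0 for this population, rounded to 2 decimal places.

lx = nx/n0 = nx/300: 1, 0.99, 0.98, 0.85, 0.58, 0.07
lx·mx by age: 0, 1.9404, 2.0776, 1.343, 0.783, 0.0637
R0 = Σ lx·mx = 6.2077 → 6.21

6.21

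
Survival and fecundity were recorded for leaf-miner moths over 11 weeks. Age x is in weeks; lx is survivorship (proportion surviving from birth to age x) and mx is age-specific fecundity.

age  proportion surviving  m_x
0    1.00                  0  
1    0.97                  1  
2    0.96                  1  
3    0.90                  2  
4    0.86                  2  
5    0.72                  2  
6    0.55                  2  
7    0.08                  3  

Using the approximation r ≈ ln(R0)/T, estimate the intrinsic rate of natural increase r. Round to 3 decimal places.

R0 = Σ lx·mx = 0 + 0.97 + 0.96 + 1.8 + 1.72 + 1.44 + 1.1 + 0.24 = 8.23
Σ x·lx·mx = 30.65; T = 30.65/8.23 = 3.72418…
r ≈ ln(R0)/T = ln(8.23)/3.72418… = 0.56597… → 0.566

0.566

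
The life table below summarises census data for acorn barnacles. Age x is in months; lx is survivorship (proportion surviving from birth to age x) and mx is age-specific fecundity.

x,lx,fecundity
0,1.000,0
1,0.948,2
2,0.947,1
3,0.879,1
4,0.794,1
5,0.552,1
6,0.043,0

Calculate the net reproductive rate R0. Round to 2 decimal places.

lx·mx by age: 0, 1.896, 0.947, 0.879, 0.794, 0.552, 0
R0 = Σ lx·mx = 5.068 → 5.07

5.07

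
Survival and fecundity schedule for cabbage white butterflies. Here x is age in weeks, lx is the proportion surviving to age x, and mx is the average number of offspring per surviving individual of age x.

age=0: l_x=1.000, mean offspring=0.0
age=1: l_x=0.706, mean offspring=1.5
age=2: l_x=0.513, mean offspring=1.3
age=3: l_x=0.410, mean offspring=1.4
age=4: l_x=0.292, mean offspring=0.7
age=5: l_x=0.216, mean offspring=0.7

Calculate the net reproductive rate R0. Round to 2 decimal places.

2.66

lx·mx by age: 0, 1.059, 0.6669, 0.574, 0.2044, 0.1512
R0 = Σ lx·mx = 2.6555 → 2.66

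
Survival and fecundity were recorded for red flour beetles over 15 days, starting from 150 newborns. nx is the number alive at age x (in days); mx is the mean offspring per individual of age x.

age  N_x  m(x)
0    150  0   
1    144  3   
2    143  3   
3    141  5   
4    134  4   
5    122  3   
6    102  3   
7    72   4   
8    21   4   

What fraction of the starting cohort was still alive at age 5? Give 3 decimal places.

l_5 = n_5/n_0 = 122/150 = 0.813333… → 0.813

0.813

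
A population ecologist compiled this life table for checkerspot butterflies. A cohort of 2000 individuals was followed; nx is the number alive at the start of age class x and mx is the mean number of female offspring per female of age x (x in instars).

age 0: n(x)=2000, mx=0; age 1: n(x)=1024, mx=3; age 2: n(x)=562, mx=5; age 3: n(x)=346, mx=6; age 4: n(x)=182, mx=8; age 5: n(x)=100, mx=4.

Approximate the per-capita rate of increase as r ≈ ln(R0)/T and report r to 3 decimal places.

0.686

lx = nx/n0 = nx/2000: 1, 0.512, 0.281, 0.173, 0.091, 0.05
R0 = Σ lx·mx = 0 + 1.536 + 1.405 + 1.038 + 0.728 + 0.2 = 4.907
Σ x·lx·mx = 11.372; T = 11.372/4.907 = 2.31751…
r ≈ ln(R0)/T = ln(4.907)/2.31751… = 0.68637… → 0.686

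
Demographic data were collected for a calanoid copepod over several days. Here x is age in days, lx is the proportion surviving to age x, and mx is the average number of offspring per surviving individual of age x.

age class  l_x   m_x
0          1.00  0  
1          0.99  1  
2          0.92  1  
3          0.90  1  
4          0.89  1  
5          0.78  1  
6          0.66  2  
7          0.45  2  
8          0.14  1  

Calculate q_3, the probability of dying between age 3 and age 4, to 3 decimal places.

0.011

q_3 = (l_3 − l_4) / l_3 = (0.9 − 0.89) / 0.9
     = 0.01 / 0.9 = 0.011111… → 0.011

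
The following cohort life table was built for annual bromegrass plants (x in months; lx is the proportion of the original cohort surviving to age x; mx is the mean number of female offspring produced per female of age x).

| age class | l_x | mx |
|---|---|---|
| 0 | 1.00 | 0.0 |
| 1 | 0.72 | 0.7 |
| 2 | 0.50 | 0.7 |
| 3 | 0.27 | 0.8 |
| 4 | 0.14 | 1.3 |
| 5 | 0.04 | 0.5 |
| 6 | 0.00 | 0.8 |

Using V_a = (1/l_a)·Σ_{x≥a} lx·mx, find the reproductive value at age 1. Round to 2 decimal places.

lx·mx for x ≥ 1: 0.504, 0.35, 0.216, 0.182, 0.02, 0 → sum = 1.272
V_1 = 1.272 / l_1 = 1.272 / 0.72 = 1.766667… → 1.77

1.77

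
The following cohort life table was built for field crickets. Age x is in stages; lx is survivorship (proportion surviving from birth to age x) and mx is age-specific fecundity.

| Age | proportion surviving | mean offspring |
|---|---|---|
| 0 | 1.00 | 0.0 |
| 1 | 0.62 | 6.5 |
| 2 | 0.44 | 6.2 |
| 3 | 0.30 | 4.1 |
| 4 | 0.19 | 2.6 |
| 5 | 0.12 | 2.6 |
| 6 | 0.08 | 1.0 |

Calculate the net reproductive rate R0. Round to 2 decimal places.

lx·mx by age: 0, 4.03, 2.728, 1.23, 0.494, 0.312, 0.08
R0 = Σ lx·mx = 8.874 → 8.87

8.87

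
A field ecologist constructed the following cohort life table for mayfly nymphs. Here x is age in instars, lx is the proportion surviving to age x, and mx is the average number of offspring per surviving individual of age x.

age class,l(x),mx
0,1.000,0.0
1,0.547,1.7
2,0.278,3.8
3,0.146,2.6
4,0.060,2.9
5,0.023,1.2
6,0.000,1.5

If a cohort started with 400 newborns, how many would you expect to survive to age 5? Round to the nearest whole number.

9

Expected survivors = N0 · l_5 = 400 × 0.023 = 9.2 → 9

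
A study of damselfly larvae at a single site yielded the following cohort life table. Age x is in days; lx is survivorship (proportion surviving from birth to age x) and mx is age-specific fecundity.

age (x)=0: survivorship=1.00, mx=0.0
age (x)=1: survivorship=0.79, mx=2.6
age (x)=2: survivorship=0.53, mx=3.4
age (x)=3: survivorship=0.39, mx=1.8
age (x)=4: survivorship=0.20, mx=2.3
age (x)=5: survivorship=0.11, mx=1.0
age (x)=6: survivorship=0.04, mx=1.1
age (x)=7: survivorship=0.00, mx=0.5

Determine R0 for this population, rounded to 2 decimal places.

lx·mx by age: 0, 2.054, 1.802, 0.702, 0.46, 0.11, 0.044, 0
R0 = Σ lx·mx = 5.172 → 5.17

5.17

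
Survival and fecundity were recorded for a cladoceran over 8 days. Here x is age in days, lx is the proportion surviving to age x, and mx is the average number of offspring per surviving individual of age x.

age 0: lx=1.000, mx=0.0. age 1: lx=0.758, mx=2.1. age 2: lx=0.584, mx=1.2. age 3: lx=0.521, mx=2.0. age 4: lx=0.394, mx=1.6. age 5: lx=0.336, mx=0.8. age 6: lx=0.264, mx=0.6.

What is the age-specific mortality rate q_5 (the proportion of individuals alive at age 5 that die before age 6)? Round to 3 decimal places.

0.214

q_5 = (l_5 − l_6) / l_5 = (0.336 − 0.264) / 0.336
     = 0.072 / 0.336 = 0.214286… → 0.214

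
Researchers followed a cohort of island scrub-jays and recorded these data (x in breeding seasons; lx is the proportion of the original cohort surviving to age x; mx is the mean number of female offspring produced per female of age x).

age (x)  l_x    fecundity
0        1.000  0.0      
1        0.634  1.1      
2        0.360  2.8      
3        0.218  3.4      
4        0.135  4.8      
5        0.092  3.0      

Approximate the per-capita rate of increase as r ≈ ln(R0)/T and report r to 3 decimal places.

R0 = Σ lx·mx = 0 + 0.6974 + 1.008 + 0.7412 + 0.648 + 0.276 = 3.3706
Σ x·lx·mx = 8.909; T = 8.909/3.3706 = 2.64315…
r ≈ ln(R0)/T = ln(3.3706)/2.64315… = 0.45971… → 0.460

0.460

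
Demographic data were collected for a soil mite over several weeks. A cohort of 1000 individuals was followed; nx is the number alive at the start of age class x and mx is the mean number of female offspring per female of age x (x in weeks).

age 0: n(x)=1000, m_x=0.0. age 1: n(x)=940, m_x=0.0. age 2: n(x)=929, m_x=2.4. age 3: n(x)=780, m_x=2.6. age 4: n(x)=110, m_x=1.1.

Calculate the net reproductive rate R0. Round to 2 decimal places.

lx = nx/n0 = nx/1000: 1, 0.94, 0.929, 0.78, 0.11
lx·mx by age: 0, 0, 2.2296, 2.028, 0.121
R0 = Σ lx·mx = 4.3786 → 4.38

4.38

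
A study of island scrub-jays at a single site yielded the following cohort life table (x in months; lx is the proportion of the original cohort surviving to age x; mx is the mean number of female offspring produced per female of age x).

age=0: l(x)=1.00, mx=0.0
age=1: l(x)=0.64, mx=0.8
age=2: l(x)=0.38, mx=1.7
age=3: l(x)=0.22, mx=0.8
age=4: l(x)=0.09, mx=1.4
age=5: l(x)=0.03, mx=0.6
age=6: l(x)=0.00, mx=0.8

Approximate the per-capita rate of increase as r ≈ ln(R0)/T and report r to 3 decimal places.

R0 = Σ lx·mx = 0 + 0.512 + 0.646 + 0.176 + 0.126 + 0.018 + 0 = 1.478
Σ x·lx·mx = 2.926; T = 2.926/1.478 = 1.9797…
r ≈ ln(R0)/T = ln(1.478)/1.9797… = 0.19735… → 0.197

0.197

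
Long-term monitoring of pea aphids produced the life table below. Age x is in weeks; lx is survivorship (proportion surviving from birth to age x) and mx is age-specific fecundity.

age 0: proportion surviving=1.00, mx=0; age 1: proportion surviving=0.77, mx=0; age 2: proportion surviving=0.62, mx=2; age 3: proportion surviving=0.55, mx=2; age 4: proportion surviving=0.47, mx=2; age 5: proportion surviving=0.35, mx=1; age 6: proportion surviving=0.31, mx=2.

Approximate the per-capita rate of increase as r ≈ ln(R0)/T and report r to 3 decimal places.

R0 = Σ lx·mx = 0 + 0 + 1.24 + 1.1 + 0.94 + 0.35 + 0.62 = 4.25
Σ x·lx·mx = 15.01; T = 15.01/4.25 = 3.53176…
r ≈ ln(R0)/T = ln(4.25)/3.53176… = 0.40969… → 0.410

0.410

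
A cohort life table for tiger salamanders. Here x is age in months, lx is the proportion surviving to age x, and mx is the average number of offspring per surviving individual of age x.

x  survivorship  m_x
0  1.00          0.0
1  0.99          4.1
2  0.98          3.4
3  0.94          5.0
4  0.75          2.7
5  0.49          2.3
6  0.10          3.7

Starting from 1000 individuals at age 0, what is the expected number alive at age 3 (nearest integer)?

Expected survivors = N0 · l_3 = 1000 × 0.94 = 940 → 940

940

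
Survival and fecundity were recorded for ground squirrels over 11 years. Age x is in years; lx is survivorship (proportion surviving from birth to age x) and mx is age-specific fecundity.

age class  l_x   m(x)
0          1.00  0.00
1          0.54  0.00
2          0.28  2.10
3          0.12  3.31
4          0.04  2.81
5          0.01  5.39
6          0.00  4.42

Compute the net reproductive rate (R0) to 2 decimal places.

lx·mx by age: 0, 0, 0.588, 0.3972, 0.1124, 0.0539, 0
R0 = Σ lx·mx = 1.1515 → 1.15

1.15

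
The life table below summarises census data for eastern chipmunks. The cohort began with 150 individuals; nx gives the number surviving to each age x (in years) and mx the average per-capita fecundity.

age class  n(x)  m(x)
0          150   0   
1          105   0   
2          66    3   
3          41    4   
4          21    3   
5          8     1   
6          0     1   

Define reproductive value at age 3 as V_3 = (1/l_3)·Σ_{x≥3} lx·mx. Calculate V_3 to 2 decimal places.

lx = nx/n0 = nx/150: 1, 0.7, 0.44, 0.27333…, 0.14, 0.05333…, 0
lx·mx for x ≥ 3: 1.093333…, 0.42, 0.053333…, 0 → sum = 1.566667…
V_3 = 1.566667… / l_3 = 1.566667… / 0.273333… = 5.731707… → 5.73

5.73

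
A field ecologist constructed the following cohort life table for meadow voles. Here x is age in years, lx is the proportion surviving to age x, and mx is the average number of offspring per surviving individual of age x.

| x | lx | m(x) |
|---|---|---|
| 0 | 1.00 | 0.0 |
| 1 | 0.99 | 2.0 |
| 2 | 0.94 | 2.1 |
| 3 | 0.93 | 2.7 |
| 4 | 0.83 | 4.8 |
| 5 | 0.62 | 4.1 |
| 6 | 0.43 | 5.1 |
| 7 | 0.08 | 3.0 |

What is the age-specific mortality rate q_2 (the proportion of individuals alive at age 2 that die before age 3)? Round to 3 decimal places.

0.011

q_2 = (l_2 − l_3) / l_2 = (0.94 − 0.93) / 0.94
     = 0.01 / 0.94 = 0.010638… → 0.011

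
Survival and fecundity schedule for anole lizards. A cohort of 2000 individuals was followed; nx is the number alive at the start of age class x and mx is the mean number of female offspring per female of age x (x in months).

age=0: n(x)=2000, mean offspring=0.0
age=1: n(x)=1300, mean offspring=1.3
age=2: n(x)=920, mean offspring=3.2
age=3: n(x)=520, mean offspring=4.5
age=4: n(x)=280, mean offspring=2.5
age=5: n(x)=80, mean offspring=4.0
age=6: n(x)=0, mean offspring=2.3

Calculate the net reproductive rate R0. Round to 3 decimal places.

lx = nx/n0 = nx/2000: 1, 0.65, 0.46, 0.26, 0.14, 0.04, 0
lx·mx by age: 0, 0.845, 1.472, 1.17, 0.35, 0.16, 0
R0 = Σ lx·mx = 3.997 → 3.997

3.997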